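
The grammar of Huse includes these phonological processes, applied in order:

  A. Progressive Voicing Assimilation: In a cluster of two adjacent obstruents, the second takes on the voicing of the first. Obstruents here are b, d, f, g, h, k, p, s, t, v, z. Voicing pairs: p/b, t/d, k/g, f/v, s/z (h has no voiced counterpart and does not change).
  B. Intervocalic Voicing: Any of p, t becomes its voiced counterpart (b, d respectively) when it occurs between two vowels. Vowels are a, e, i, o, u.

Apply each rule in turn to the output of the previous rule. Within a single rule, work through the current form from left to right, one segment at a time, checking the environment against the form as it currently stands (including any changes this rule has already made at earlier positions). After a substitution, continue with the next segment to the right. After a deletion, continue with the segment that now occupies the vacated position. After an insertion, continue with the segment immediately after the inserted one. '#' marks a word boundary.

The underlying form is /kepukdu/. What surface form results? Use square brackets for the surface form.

A Progressive Voicing Assimilation: [kepukdu] → [kepuktu]
B Intervocalic Voicing: [kepuktu] → [kebuktu]

[kebuktu]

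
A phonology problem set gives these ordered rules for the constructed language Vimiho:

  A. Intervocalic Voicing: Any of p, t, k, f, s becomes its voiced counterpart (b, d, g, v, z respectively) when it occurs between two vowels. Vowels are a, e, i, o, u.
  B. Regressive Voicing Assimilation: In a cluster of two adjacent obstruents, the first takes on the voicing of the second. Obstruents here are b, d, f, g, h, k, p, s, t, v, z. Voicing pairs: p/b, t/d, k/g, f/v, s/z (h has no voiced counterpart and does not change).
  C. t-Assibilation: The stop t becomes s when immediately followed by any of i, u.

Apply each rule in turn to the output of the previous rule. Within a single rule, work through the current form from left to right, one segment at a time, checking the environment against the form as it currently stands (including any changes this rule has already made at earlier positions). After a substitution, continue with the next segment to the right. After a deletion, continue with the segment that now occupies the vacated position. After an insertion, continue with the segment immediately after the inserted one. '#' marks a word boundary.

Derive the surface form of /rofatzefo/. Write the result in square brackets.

[rovadzevo]

A Intervocalic Voicing: [rofatzefo] → [rovatzevo]
B Regressive Voicing Assimilation: [rovatzevo] → [rovadzevo]
C t-Assibilation: no change — [rovadzevo]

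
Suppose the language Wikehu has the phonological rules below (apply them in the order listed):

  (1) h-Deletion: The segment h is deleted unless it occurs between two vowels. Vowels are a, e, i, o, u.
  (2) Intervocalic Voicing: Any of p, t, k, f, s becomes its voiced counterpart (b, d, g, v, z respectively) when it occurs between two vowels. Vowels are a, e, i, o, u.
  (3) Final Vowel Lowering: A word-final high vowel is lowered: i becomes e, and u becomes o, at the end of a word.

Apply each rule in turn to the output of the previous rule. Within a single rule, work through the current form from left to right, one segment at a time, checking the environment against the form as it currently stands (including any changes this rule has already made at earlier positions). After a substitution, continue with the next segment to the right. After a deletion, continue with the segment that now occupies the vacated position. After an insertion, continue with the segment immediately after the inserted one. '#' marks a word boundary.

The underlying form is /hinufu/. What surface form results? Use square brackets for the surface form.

(1) h-Deletion: [hinufu] → [inufu]
(2) Intervocalic Voicing: [inufu] → [inuvu]
(3) Final Vowel Lowering: [inuvu] → [inuvo]

[inuvo]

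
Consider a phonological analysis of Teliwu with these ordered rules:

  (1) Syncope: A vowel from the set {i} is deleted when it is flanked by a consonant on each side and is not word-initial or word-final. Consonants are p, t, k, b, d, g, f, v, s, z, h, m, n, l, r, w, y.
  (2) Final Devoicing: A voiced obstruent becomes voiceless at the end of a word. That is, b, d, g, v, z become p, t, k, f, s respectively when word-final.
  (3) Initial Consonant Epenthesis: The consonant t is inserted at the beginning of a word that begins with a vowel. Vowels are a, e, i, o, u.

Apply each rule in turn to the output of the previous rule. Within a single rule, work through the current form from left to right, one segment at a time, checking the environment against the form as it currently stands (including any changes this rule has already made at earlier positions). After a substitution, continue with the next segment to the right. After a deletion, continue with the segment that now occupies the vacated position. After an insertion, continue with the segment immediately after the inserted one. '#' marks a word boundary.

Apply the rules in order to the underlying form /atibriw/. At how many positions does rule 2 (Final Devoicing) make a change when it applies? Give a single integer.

0

(1) Syncope: [atibriw] → [atbrw]
(2) Final Devoicing: no change — [atbrw]
(3) Initial Consonant Epenthesis: [atbrw] → [tatbrw]
Rule 2 changed 0 position(s).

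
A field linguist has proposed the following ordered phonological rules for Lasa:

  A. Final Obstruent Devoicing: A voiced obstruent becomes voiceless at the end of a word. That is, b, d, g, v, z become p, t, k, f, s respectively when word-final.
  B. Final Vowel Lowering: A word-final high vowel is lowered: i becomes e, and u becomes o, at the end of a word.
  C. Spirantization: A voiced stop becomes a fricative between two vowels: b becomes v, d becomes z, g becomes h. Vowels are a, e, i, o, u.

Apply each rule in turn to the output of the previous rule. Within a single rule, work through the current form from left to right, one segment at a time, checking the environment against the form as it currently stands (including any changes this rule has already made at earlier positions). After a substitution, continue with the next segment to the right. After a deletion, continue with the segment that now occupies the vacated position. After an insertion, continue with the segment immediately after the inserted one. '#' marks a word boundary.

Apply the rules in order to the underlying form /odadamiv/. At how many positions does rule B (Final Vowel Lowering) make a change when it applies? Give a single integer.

0

A Final Obstruent Devoicing: [odadamiv] → [odadamif]
B Final Vowel Lowering: no change — [odadamif]
C Spirantization: [odadamif] → [ozazamif]
Rule B changed 0 position(s).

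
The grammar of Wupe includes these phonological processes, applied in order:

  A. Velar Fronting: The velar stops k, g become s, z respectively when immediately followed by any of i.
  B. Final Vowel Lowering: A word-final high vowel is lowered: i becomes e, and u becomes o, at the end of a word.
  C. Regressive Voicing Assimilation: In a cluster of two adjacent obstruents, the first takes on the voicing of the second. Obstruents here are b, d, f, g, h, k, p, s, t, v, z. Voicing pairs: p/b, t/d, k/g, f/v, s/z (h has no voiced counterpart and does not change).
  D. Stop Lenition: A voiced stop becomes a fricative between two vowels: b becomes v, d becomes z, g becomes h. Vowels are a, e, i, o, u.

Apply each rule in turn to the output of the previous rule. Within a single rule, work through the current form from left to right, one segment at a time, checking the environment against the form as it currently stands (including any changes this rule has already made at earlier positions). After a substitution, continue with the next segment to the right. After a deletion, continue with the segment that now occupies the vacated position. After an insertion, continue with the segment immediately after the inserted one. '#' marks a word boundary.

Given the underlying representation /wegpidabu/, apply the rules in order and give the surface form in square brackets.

[wekpizavo]

A Velar Fronting: no change — [wegpidabu]
B Final Vowel Lowering: [wegpidabu] → [wegpidabo]
C Regressive Voicing Assimilation: [wegpidabo] → [wekpidabo]
D Stop Lenition: [wekpidabo] → [wekpizavo]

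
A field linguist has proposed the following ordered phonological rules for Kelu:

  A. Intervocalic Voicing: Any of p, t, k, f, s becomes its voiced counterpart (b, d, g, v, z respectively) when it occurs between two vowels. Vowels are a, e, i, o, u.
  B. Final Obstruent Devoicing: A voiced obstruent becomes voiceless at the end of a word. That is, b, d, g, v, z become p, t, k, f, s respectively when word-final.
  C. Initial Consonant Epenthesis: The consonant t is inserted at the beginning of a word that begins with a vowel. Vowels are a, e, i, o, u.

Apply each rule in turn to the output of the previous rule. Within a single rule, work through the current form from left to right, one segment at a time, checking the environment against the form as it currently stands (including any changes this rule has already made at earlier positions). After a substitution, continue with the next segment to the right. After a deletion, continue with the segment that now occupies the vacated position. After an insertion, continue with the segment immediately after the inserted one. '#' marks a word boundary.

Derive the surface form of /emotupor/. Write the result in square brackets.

[temodubor]

A Intervocalic Voicing: [emotupor] → [emodubor]
B Final Obstruent Devoicing: no change — [emodubor]
C Initial Consonant Epenthesis: [emodubor] → [temodubor]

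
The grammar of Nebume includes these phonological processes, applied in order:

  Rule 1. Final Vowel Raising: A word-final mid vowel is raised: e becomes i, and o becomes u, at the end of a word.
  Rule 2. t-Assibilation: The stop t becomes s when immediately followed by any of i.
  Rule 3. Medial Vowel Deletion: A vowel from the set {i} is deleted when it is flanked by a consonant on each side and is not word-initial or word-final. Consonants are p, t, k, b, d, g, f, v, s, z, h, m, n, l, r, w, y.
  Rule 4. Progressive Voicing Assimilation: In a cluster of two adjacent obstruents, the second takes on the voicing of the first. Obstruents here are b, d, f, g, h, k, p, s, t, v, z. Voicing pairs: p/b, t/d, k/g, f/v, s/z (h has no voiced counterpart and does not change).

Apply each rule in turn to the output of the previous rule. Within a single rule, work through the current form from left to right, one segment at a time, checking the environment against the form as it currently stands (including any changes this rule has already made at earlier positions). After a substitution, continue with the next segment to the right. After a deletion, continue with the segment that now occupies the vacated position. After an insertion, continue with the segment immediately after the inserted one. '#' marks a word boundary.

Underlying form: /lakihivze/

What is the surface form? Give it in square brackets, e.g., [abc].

Rule 1 Final Vowel Raising: [lakihivze] → [lakihivzi]
Rule 2 t-Assibilation: no change — [lakihivzi]
Rule 3 Medial Vowel Deletion: [lakihivzi] → [lakhvzi]
Rule 4 Progressive Voicing Assimilation: [lakhvzi] → [lakhfsi]

[lakhfsi]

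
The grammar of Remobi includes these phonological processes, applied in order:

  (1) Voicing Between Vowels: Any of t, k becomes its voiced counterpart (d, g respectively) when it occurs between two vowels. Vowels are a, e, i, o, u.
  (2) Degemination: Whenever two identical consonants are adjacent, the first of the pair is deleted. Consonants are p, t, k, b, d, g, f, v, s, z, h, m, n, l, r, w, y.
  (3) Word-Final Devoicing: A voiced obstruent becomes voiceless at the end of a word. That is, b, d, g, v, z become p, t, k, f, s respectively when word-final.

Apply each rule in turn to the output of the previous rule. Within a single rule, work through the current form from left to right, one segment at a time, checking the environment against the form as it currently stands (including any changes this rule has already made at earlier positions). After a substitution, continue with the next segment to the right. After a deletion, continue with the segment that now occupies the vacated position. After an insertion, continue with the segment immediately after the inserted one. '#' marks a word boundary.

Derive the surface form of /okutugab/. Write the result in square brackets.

[ogudugap]

(1) Voicing Between Vowels: [okutugab] → [ogudugab]
(2) Degemination: no change — [ogudugab]
(3) Word-Final Devoicing: [ogudugab] → [ogudugap]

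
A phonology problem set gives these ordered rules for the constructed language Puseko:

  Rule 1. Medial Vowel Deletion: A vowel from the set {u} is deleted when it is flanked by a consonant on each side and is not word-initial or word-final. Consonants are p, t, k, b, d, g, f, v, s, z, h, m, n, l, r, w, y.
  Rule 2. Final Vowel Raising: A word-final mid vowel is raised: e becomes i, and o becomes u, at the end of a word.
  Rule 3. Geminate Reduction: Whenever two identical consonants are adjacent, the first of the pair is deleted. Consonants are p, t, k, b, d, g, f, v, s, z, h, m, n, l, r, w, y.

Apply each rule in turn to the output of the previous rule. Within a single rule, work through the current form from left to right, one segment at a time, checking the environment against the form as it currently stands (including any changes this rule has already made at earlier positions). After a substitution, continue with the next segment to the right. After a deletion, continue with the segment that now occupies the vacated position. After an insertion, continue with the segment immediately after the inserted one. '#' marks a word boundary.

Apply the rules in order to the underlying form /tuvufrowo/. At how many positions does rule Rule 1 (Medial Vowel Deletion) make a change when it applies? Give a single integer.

2

Rule 1 Medial Vowel Deletion: [tuvufrowo] → [tvfrowo]
Rule 2 Final Vowel Raising: [tvfrowo] → [tvfrowu]
Rule 3 Geminate Reduction: no change — [tvfrowu]
Rule Rule 1 changed 2 position(s).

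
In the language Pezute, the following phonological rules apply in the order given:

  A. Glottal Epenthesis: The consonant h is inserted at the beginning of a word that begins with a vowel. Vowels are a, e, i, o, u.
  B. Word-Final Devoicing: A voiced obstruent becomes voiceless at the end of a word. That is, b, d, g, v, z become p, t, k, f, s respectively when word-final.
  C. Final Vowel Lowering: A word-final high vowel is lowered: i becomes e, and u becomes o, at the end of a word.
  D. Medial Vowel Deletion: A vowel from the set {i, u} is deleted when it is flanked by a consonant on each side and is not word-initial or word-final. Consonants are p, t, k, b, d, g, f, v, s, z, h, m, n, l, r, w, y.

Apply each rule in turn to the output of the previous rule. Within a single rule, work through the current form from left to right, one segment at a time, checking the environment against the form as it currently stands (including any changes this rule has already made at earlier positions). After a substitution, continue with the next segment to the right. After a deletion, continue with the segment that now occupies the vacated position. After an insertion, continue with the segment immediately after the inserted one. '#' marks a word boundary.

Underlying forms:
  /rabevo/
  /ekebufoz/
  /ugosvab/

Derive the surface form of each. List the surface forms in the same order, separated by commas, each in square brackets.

[rabevo], [hekebfos], [hgosvap]

/rabevo/:
  A Glottal Epenthesis: no change — [rabevo]
  B Word-Final Devoicing: no change — [rabevo]
  C Final Vowel Lowering: no change — [rabevo]
  D Medial Vowel Deletion: no change — [rabevo]
/ekebufoz/:
  A Glottal Epenthesis: [ekebufoz] → [hekebufoz]
  B Word-Final Devoicing: [hekebufoz] → [hekebufos]
  C Final Vowel Lowering: no change — [hekebufos]
  D Medial Vowel Deletion: [hekebufos] → [hekebfos]
/ugosvab/:
  A Glottal Epenthesis: [ugosvab] → [hugosvab]
  B Word-Final Devoicing: [hugosvab] → [hugosvap]
  C Final Vowel Lowering: no change — [hugosvap]
  D Medial Vowel Deletion: [hugosvap] → [hgosvap]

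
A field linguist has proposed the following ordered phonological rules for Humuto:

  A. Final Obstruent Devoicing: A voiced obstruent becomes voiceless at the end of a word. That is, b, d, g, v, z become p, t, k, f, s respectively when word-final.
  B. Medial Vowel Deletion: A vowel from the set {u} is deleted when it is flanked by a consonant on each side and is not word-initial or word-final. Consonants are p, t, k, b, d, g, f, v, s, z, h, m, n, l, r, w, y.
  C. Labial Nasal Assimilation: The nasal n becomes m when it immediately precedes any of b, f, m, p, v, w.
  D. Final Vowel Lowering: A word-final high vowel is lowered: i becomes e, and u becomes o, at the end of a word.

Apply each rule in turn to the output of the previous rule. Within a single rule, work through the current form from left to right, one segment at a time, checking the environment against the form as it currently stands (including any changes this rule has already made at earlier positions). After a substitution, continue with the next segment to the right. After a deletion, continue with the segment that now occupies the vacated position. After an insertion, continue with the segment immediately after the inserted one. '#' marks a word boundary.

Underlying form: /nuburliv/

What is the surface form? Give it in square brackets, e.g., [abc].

[mbrlif]

A Final Obstruent Devoicing: [nuburliv] → [nuburlif]
B Medial Vowel Deletion: [nuburlif] → [nbrlif]
C Labial Nasal Assimilation: [nbrlif] → [mbrlif]
D Final Vowel Lowering: no change — [mbrlif]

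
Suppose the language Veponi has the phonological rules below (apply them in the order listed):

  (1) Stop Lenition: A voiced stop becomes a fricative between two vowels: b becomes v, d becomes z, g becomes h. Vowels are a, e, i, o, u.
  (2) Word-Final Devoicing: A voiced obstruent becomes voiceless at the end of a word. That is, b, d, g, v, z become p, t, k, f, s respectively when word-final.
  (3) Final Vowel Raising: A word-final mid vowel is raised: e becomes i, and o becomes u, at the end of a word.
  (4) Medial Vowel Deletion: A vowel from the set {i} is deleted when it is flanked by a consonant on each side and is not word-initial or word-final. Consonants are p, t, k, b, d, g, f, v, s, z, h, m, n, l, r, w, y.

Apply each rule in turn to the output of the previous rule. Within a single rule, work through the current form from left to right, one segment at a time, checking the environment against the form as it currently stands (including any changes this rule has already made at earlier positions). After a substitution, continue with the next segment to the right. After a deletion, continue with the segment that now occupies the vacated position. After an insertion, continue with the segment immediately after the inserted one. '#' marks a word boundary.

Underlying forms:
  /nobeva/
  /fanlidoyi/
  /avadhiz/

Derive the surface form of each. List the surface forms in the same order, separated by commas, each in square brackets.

[noveva], [fanlzoyi], [avadhs]

/nobeva/:
  (1) Stop Lenition: [nobeva] → [noveva]
  (2) Word-Final Devoicing: no change — [noveva]
  (3) Final Vowel Raising: no change — [noveva]
  (4) Medial Vowel Deletion: no change — [noveva]
/fanlidoyi/:
  (1) Stop Lenition: [fanlidoyi] → [fanlizoyi]
  (2) Word-Final Devoicing: no change — [fanlizoyi]
  (3) Final Vowel Raising: no change — [fanlizoyi]
  (4) Medial Vowel Deletion: [fanlizoyi] → [fanlzoyi]
/avadhiz/:
  (1) Stop Lenition: no change — [avadhiz]
  (2) Word-Final Devoicing: [avadhiz] → [avadhis]
  (3) Final Vowel Raising: no change — [avadhis]
  (4) Medial Vowel Deletion: [avadhis] → [avadhs]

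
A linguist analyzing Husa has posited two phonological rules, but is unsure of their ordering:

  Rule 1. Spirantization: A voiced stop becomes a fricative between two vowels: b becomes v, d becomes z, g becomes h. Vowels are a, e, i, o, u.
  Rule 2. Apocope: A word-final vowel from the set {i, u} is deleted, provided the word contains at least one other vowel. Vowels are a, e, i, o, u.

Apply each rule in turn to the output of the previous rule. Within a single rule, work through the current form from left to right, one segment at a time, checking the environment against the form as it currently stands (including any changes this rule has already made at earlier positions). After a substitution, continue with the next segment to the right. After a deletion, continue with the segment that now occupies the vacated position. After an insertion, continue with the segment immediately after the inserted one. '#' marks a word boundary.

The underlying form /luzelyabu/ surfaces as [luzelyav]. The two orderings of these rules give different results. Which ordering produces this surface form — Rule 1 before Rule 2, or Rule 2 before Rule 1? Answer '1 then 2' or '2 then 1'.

Order 1 then 2:
  1 Spirantization: [luzelyabu] → [luzelyavu]
  2 Apocope: [luzelyavu] → [luzelyav]
  result: [luzelyav]
Order 2 then 1:
  2 Apocope: [luzelyabu] → [luzelyab]
  1 Spirantization: no change — [luzelyab]
  result: [luzelyab]

1 then 2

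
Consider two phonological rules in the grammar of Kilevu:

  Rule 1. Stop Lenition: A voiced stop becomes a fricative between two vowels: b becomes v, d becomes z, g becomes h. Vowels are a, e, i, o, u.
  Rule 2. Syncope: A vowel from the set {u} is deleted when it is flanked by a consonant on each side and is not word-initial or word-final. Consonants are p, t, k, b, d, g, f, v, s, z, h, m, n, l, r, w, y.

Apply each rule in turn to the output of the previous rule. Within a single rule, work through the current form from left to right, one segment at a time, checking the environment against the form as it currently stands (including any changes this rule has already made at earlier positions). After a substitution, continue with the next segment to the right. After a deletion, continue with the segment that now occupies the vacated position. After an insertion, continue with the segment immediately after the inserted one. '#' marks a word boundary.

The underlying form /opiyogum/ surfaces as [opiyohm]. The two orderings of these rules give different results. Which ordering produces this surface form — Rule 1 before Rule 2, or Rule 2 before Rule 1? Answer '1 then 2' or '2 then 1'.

1 then 2

Order 1 then 2:
  1 Stop Lenition: [opiyogum] → [opiyohum]
  2 Syncope: [opiyohum] → [opiyohm]
  result: [opiyohm]
Order 2 then 1:
  2 Syncope: [opiyogum] → [opiyogm]
  1 Stop Lenition: no change — [opiyogm]
  result: [opiyogm]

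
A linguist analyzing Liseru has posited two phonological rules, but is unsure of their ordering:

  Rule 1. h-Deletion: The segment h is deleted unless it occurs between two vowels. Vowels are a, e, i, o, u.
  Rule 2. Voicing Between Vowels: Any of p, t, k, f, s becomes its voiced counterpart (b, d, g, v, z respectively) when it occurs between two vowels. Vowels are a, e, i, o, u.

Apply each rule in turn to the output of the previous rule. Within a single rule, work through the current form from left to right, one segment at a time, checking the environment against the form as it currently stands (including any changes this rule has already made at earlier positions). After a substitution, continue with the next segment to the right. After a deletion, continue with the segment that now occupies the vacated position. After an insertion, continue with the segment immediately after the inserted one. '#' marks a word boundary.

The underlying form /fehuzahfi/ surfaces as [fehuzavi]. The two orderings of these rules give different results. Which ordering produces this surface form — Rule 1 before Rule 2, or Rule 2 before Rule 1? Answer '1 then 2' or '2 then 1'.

1 then 2

Order 1 then 2:
  1 h-Deletion: [fehuzahfi] → [fehuzafi]
  2 Voicing Between Vowels: [fehuzafi] → [fehuzavi]
  result: [fehuzavi]
Order 2 then 1:
  2 Voicing Between Vowels: no change — [fehuzahfi]
  1 h-Deletion: [fehuzahfi] → [fehuzafi]
  result: [fehuzafi]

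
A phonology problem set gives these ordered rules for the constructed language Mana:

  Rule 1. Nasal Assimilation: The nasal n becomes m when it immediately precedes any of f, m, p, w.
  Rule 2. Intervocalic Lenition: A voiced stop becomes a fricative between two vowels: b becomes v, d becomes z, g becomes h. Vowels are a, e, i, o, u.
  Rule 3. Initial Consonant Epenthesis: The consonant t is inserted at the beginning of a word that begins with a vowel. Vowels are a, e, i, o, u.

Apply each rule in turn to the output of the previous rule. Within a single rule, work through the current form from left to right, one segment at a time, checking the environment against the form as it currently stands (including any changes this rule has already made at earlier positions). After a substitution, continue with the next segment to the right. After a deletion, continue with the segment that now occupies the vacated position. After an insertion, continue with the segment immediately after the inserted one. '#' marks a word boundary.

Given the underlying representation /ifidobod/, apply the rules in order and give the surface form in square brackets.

[tifizovod]

Rule 1 Nasal Assimilation: no change — [ifidobod]
Rule 2 Intervocalic Lenition: [ifidobod] → [ifizovod]
Rule 3 Initial Consonant Epenthesis: [ifizovod] → [tifizovod]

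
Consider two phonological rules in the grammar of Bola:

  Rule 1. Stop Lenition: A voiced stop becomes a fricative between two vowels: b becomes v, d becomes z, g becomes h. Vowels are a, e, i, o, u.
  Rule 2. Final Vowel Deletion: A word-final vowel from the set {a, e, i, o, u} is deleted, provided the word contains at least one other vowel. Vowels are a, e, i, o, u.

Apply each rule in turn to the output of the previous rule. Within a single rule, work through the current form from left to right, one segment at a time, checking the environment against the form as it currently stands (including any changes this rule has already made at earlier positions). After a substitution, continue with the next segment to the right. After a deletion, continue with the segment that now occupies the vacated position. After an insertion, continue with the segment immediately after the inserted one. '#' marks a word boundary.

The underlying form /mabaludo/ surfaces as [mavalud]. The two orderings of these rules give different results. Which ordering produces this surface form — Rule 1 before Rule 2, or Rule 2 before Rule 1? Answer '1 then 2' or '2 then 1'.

Order 1 then 2:
  1 Stop Lenition: [mabaludo] → [mavaluzo]
  2 Final Vowel Deletion: [mavaluzo] → [mavaluz]
  result: [mavaluz]
Order 2 then 1:
  2 Final Vowel Deletion: [mabaludo] → [mabalud]
  1 Stop Lenition: [mabalud] → [mavalud]
  result: [mavalud]

2 then 1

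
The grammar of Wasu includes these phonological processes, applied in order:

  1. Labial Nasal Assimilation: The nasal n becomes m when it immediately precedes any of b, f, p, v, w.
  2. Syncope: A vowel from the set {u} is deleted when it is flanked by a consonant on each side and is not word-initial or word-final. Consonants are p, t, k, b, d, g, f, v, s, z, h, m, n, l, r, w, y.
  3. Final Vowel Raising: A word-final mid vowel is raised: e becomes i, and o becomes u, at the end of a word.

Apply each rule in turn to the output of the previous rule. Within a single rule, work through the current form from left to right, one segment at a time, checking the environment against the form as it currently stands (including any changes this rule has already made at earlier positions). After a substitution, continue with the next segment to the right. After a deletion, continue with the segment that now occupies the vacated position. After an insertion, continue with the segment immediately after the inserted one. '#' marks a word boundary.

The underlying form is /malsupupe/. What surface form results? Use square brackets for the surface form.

1 Labial Nasal Assimilation: no change — [malsupupe]
2 Syncope: [malsupupe] → [malsppe]
3 Final Vowel Raising: [malsppe] → [malsppi]

[malsppi]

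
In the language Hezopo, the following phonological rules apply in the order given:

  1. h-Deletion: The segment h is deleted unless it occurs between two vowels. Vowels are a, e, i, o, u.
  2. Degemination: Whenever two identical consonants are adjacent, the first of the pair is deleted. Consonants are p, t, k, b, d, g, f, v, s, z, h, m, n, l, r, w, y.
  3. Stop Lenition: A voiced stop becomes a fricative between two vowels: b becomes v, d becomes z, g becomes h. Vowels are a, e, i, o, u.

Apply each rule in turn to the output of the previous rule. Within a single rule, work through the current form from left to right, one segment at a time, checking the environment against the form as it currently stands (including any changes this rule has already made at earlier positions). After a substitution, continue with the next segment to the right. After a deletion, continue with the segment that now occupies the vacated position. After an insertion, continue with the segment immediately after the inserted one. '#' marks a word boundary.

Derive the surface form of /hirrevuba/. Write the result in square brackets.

[irevuva]

1 h-Deletion: [hirrevuba] → [irrevuba]
2 Degemination: [irrevuba] → [irevuba]
3 Stop Lenition: [irevuba] → [irevuva]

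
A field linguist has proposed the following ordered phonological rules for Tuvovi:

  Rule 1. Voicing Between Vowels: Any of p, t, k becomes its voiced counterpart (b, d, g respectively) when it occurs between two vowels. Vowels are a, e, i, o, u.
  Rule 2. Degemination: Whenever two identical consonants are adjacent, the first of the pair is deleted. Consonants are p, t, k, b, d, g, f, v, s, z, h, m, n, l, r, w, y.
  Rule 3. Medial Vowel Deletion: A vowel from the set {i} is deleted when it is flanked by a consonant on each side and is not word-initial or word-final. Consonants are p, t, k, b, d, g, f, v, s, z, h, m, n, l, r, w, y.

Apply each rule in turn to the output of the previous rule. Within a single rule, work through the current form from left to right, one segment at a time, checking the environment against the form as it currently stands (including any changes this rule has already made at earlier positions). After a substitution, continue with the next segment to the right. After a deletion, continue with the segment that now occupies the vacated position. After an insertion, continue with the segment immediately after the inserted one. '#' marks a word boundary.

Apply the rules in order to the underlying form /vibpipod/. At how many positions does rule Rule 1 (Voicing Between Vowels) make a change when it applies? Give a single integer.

Rule 1 Voicing Between Vowels: [vibpipod] → [vibpibod]
Rule 2 Degemination: no change — [vibpibod]
Rule 3 Medial Vowel Deletion: [vibpibod] → [vbpbod]
Rule Rule 1 changed 1 position(s).

1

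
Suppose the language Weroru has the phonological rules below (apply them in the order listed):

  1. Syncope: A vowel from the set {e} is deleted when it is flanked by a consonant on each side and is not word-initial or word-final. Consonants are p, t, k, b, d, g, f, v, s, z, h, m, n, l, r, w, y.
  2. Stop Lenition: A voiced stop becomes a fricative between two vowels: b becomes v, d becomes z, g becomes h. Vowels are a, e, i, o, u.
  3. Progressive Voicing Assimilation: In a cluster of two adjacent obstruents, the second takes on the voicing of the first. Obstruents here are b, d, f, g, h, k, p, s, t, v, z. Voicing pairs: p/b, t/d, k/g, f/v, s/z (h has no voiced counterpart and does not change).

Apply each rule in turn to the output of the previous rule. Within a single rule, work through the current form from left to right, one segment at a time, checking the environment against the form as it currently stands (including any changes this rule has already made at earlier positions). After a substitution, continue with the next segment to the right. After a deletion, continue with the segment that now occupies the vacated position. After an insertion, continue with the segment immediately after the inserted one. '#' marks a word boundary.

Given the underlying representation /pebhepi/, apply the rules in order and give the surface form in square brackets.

[pphpi]

1 Syncope: [pebhepi] → [pbhpi]
2 Stop Lenition: no change — [pbhpi]
3 Progressive Voicing Assimilation: [pbhpi] → [pphpi]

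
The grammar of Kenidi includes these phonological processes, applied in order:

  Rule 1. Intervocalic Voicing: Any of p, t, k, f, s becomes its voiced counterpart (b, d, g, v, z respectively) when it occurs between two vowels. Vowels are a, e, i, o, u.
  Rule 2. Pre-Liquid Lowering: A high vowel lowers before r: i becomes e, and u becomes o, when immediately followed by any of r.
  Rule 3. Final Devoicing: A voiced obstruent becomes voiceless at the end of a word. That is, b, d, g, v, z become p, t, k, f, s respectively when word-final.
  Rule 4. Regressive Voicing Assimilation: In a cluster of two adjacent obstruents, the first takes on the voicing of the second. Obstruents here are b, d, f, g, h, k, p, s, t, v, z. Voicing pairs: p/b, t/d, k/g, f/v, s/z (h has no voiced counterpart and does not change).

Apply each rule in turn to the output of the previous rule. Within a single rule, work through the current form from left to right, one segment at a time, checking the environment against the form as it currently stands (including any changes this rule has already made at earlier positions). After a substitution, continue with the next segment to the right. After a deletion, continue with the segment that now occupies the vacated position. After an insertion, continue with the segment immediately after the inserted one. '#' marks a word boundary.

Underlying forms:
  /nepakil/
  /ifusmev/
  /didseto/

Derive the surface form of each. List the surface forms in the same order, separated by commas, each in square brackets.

/nepakil/:
  Rule 1 Intervocalic Voicing: [nepakil] → [nebagil]
  Rule 2 Pre-Liquid Lowering: no change — [nebagil]
  Rule 3 Final Devoicing: no change — [nebagil]
  Rule 4 Regressive Voicing Assimilation: no change — [nebagil]
/ifusmev/:
  Rule 1 Intervocalic Voicing: [ifusmev] → [ivusmev]
  Rule 2 Pre-Liquid Lowering: no change — [ivusmev]
  Rule 3 Final Devoicing: [ivusmev] → [ivusmef]
  Rule 4 Regressive Voicing Assimilation: no change — [ivusmef]
/didseto/:
  Rule 1 Intervocalic Voicing: [didseto] → [didsedo]
  Rule 2 Pre-Liquid Lowering: no change — [didsedo]
  Rule 3 Final Devoicing: no change — [didsedo]
  Rule 4 Regressive Voicing Assimilation: [didsedo] → [ditsedo]

[nebagil], [ivusmef], [ditsedo]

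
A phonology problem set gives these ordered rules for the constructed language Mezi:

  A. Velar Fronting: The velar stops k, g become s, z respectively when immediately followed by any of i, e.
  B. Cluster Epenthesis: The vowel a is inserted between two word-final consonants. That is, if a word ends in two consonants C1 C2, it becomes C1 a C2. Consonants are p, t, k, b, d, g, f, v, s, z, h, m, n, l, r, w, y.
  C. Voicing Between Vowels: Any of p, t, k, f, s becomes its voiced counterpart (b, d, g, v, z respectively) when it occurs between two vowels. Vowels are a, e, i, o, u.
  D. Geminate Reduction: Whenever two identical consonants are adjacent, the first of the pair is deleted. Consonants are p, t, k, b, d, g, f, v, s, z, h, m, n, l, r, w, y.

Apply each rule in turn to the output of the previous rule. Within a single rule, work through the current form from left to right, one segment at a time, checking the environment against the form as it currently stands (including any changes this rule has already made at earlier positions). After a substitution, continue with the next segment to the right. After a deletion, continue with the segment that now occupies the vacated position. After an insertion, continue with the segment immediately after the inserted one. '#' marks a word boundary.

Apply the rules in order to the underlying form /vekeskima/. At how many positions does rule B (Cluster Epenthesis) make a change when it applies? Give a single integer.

0

A Velar Fronting: [vekeskima] → [vesessima]
B Cluster Epenthesis: no change — [vesessima]
C Voicing Between Vowels: [vesessima] → [vezessima]
D Geminate Reduction: [vezessima] → [vezesima]
Rule B changed 0 position(s).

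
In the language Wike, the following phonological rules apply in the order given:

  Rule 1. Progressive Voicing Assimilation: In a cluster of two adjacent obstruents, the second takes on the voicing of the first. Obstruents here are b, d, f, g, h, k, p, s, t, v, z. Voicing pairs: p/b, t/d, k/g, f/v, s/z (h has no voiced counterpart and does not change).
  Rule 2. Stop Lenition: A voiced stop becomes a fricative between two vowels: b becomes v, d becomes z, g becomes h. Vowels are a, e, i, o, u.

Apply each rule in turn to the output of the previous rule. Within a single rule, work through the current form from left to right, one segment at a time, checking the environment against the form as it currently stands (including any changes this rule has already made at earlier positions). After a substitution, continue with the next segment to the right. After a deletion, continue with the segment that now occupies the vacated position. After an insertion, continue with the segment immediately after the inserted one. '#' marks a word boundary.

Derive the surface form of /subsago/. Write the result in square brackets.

[subzaho]

Rule 1 Progressive Voicing Assimilation: [subsago] → [subzago]
Rule 2 Stop Lenition: [subzago] → [subzaho]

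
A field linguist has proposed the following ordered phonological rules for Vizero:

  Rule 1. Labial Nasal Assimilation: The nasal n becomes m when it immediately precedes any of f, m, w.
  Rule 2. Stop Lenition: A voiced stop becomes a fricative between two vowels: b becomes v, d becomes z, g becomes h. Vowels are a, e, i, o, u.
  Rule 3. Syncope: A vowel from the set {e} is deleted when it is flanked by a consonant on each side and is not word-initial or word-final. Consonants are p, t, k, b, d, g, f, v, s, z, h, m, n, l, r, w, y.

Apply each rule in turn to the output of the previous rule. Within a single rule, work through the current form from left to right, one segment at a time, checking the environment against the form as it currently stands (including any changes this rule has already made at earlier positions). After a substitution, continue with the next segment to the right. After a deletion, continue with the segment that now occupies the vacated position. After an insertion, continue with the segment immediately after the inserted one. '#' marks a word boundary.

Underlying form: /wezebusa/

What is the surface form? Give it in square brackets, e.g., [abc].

Rule 1 Labial Nasal Assimilation: no change — [wezebusa]
Rule 2 Stop Lenition: [wezebusa] → [wezevusa]
Rule 3 Syncope: [wezevusa] → [wzvusa]

[wzvusa]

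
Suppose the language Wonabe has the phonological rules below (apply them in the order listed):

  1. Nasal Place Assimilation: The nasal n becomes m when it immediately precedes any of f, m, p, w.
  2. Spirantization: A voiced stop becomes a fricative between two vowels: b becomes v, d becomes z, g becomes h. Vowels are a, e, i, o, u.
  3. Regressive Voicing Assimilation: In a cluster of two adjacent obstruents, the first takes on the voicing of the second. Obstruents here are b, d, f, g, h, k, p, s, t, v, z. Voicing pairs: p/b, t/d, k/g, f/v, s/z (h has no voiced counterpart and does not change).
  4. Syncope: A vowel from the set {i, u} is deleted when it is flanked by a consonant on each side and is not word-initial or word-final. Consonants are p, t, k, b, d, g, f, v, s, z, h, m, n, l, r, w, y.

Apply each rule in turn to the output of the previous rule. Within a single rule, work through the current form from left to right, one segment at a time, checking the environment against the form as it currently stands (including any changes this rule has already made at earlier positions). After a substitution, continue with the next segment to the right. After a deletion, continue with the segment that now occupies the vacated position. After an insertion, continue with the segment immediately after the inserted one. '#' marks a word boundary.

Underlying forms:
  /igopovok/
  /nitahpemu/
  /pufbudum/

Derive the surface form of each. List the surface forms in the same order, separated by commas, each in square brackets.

[ihopovok], [ntahpemu], [pvbzm]

/igopovok/:
  1 Nasal Place Assimilation: no change — [igopovok]
  2 Spirantization: [igopovok] → [ihopovok]
  3 Regressive Voicing Assimilation: no change — [ihopovok]
  4 Syncope: no change — [ihopovok]
/nitahpemu/:
  1 Nasal Place Assimilation: no change — [nitahpemu]
  2 Spirantization: no change — [nitahpemu]
  3 Regressive Voicing Assimilation: no change — [nitahpemu]
  4 Syncope: [nitahpemu] → [ntahpemu]
/pufbudum/:
  1 Nasal Place Assimilation: no change — [pufbudum]
  2 Spirantization: [pufbudum] → [pufbuzum]
  3 Regressive Voicing Assimilation: [pufbuzum] → [puvbuzum]
  4 Syncope: [puvbuzum] → [pvbzm]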